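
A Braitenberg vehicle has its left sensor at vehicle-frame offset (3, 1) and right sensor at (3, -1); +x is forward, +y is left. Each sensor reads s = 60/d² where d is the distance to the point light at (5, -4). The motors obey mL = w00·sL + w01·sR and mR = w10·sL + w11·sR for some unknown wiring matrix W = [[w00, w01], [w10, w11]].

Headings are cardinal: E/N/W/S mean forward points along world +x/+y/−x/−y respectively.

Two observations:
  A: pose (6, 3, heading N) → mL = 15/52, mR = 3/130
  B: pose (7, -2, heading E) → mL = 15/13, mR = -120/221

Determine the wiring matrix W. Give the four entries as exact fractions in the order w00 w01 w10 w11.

obs A: pose=(6,3,N) → sL=3/5, sR=15/26, mL=15/52, mR=3/130
obs B: pose=(7,-2,E) → sL=30/17, sR=30/13, mL=15/13, mR=-120/221
sensor matrix S = [[3/5, 15/26], [30/17, 30/13]]; det S = 81/221
solve [mL_A; mL_B] = S·[w00; w01] and [mR_A; mR_B] = S·[w10; w11]:
  w00 = 0, w01 = 1/2, w10 = 1, w11 = -1

0 1/2 1 -1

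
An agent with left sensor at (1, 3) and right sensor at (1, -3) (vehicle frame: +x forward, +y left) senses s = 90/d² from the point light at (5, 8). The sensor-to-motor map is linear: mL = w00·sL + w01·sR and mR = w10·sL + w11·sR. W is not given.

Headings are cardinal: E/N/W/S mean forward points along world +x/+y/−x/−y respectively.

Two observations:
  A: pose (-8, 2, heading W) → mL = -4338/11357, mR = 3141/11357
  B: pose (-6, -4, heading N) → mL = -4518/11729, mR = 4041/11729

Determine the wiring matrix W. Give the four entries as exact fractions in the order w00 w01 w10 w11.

-1/2 -1/2 -1/2 1

obs A: pose=(-8,2,W) → sL=90/277, sR=18/41, mL=-4338/11357, mR=3141/11357
obs B: pose=(-6,-4,N) → sL=90/317, sR=18/37, mL=-4518/11729, mR=4041/11729
sensor matrix S = [[90/277, 18/41], [90/317, 18/37]]; det S = 4451760/133206253
solve [mL_A; mL_B] = S·[w00; w01] and [mR_A; mR_B] = S·[w10; w11]:
  w00 = -1/2, w01 = -1/2, w10 = -1/2, w11 = 1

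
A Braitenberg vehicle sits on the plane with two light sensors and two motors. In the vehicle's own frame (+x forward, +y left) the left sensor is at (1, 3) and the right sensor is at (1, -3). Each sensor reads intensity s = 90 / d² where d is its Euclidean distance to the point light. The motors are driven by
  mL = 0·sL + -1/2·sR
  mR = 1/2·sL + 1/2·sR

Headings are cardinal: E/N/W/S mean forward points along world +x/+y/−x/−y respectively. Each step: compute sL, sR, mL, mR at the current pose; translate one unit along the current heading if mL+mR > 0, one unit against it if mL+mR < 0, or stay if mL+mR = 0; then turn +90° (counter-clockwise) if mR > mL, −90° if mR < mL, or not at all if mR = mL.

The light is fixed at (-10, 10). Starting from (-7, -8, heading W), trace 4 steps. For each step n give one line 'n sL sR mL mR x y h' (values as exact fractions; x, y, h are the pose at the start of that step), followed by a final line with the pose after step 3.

0 18/89 90/229 -45/229 6066/20381 -7 -8 W
1 45/193 45/181 -45/362 8415/34933 -8 -8 S
2 18/53 90/493 -45/493 6822/26129 -8 -9 E
3 5/18 1/4 -1/8 19/72 -7 -9 N
final -7 -8 W

n=0: pose=(-7,-8,W); sL=18/89, sR=90/229; mL=-45/229, mR=6066/20381; mL+mR=9/89 → advance +1; mR−mL=10071/20381 → turn +1·90°
n=1: pose=(-8,-8,S); sL=45/193, sR=45/181; mL=-45/362, mR=8415/34933; mL+mR=45/386 → advance +1; mR−mL=25515/69866 → turn +1·90°
n=2: pose=(-8,-9,E); sL=18/53, sR=90/493; mL=-45/493, mR=6822/26129; mL+mR=9/53 → advance +1; mR−mL=9207/26129 → turn +1·90°
n=3: pose=(-7,-9,N); sL=5/18, sR=1/4; mL=-1/8, mR=19/72; mL+mR=5/36 → advance +1; mR−mL=7/18 → turn +1·90°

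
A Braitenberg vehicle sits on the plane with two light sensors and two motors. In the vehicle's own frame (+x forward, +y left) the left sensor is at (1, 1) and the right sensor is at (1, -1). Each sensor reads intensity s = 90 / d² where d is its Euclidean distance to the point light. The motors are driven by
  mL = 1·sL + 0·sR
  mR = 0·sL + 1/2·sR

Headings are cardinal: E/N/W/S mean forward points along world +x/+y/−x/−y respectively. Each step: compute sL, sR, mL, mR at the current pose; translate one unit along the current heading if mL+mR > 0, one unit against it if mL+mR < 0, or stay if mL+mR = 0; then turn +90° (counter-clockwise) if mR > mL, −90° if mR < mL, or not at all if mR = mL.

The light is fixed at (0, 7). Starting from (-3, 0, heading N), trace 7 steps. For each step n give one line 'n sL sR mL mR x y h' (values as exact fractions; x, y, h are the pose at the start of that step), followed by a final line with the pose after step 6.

n=0: pose=(-3,0,N); sL=45/26, sR=9/4; mL=45/26, mR=9/8; mL+mR=297/104 → advance +1; mR−mL=-63/104 → turn -1·90°
n=1: pose=(-3,1,E); sL=90/29, sR=90/53; mL=90/29, mR=45/53; mL+mR=6075/1537 → advance +1; mR−mL=-3465/1537 → turn -1·90°
n=2: pose=(-2,1,S); sL=9/5, sR=45/29; mL=9/5, mR=45/58; mL+mR=747/290 → advance +1; mR−mL=-297/290 → turn -1·90°
n=3: pose=(-2,0,W); sL=90/73, sR=2; mL=90/73, mR=1; mL+mR=163/73 → advance +1; mR−mL=-17/73 → turn -1·90°
n=4: pose=(-3,0,N); sL=45/26, sR=9/4; mL=45/26, mR=9/8; mL+mR=297/104 → advance +1; mR−mL=-63/104 → turn -1·90°
n=5: pose=(-3,1,E); sL=90/29, sR=90/53; mL=90/29, mR=45/53; mL+mR=6075/1537 → advance +1; mR−mL=-3465/1537 → turn -1·90°
n=6: pose=(-2,1,S); sL=9/5, sR=45/29; mL=9/5, mR=45/58; mL+mR=747/290 → advance +1; mR−mL=-297/290 → turn -1·90°

0 45/26 9/4 45/26 9/8 -3 0 N
1 90/29 90/53 90/29 45/53 -3 1 E
2 9/5 45/29 9/5 45/58 -2 1 S
3 90/73 2 90/73 1 -2 0 W
4 45/26 9/4 45/26 9/8 -3 0 N
5 90/29 90/53 90/29 45/53 -3 1 E
6 9/5 45/29 9/5 45/58 -2 1 S
final -2 0 W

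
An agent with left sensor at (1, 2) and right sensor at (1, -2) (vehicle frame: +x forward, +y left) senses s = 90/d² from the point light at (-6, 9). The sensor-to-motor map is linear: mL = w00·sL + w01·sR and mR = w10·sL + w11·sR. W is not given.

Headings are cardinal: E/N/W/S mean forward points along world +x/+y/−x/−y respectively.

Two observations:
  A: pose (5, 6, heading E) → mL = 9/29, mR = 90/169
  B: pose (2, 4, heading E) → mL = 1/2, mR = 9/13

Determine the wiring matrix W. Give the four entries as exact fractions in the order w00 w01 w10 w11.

obs A: pose=(5,6,E) → sL=18/29, sR=90/169, mL=9/29, mR=90/169
obs B: pose=(2,4,E) → sL=1, sR=9/13, mL=1/2, mR=9/13
sensor matrix S = [[18/29, 90/169], [1, 9/13]]; det S = -504/4901
solve [mL_A; mL_B] = S·[w00; w01] and [mR_A; mR_B] = S·[w10; w11]:
  w00 = 1/2, w01 = 0, w10 = 0, w11 = 1

1/2 0 0 1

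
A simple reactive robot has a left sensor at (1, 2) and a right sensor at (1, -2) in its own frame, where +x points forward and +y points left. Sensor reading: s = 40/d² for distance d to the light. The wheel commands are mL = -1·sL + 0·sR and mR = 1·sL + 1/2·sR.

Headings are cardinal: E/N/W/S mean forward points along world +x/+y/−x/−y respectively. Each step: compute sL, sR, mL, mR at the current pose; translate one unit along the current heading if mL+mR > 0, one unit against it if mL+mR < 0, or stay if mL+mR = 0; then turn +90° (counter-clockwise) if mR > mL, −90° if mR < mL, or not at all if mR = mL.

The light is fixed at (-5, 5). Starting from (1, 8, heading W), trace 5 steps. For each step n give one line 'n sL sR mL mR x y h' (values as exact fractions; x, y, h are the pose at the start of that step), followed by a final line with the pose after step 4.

0 20/13 4/5 -20/13 126/65 1 8 W
1 40/53 40/13 -40/53 1580/689 0 8 S
2 10/13 10/9 -10/13 155/117 0 7 E
3 8/5 40/73 -8/5 684/365 1 7 N
4 20/13 4/5 -20/13 126/65 1 8 W
final 0 8 S

n=0: pose=(1,8,W); sL=20/13, sR=4/5; mL=-20/13, mR=126/65; mL+mR=2/5 → advance +1; mR−mL=226/65 → turn +1·90°
n=1: pose=(0,8,S); sL=40/53, sR=40/13; mL=-40/53, mR=1580/689; mL+mR=20/13 → advance +1; mR−mL=2100/689 → turn +1·90°
n=2: pose=(0,7,E); sL=10/13, sR=10/9; mL=-10/13, mR=155/117; mL+mR=5/9 → advance +1; mR−mL=245/117 → turn +1·90°
n=3: pose=(1,7,N); sL=8/5, sR=40/73; mL=-8/5, mR=684/365; mL+mR=20/73 → advance +1; mR−mL=1268/365 → turn +1·90°
n=4: pose=(1,8,W); sL=20/13, sR=4/5; mL=-20/13, mR=126/65; mL+mR=2/5 → advance +1; mR−mL=226/65 → turn +1·90°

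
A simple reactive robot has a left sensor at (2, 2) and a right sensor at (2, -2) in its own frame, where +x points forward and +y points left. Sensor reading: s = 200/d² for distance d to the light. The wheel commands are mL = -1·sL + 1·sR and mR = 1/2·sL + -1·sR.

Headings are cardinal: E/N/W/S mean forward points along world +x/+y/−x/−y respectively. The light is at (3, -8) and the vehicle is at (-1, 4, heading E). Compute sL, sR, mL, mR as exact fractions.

left sensor world pos  = (1, 6); dL² = 200
right sensor world pos = (1, 2); dR² = 104
sL = 200/200 = 1
sR = 200/104 = 25/13
mL = -1·sL + 1·sR = 12/13
mR = 1/2·sL + -1·sR = -37/26

1 25/13 12/13 -37/26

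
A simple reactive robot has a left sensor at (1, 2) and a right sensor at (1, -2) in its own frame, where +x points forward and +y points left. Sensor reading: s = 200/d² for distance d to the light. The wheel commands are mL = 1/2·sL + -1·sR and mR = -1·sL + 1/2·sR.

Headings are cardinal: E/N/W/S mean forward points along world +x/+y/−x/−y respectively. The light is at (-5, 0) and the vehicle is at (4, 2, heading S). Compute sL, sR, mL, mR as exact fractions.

100/61 4 -194/61 22/61

left sensor world pos  = (6, 1); dL² = 122
right sensor world pos = (2, 1); dR² = 50
sL = 200/122 = 100/61
sR = 200/50 = 4
mL = 1/2·sL + -1·sR = -194/61
mR = -1·sL + 1/2·sR = 22/61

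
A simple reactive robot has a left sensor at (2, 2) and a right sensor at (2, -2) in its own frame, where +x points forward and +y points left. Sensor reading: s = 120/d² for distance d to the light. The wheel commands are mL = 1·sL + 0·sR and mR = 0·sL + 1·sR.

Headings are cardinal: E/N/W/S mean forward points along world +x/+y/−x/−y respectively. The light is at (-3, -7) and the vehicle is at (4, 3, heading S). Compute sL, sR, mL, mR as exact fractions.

24/29 120/89 24/29 120/89

left sensor world pos  = (6, 1); dL² = 145
right sensor world pos = (2, 1); dR² = 89
sL = 120/145 = 24/29
sR = 120/89 = 120/89
mL = 1·sL + 0·sR = 24/29
mR = 0·sL + 1·sR = 120/89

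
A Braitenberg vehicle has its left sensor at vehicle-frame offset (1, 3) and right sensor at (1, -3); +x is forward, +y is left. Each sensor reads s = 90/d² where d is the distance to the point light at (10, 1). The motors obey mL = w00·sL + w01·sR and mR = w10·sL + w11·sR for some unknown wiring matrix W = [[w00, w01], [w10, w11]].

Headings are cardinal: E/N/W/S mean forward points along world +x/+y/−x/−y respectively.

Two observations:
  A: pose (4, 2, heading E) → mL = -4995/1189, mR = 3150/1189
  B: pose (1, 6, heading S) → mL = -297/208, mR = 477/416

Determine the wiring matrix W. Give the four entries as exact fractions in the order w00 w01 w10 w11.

obs A: pose=(4,2,E) → sL=90/41, sR=90/29, mL=-4995/1189, mR=3150/1189
obs B: pose=(1,6,S) → sL=45/26, sR=9/16, mL=-297/208, mR=477/416
sensor matrix S = [[90/41, 90/29], [45/26, 9/16]]; det S = -511515/123656
solve [mL_A; mL_B] = S·[w00; w01] and [mR_A; mR_B] = S·[w10; w11]:
  w00 = -1/2, w01 = -1, w10 = 1/2, w11 = 1/2

-1/2 -1 1/2 1/2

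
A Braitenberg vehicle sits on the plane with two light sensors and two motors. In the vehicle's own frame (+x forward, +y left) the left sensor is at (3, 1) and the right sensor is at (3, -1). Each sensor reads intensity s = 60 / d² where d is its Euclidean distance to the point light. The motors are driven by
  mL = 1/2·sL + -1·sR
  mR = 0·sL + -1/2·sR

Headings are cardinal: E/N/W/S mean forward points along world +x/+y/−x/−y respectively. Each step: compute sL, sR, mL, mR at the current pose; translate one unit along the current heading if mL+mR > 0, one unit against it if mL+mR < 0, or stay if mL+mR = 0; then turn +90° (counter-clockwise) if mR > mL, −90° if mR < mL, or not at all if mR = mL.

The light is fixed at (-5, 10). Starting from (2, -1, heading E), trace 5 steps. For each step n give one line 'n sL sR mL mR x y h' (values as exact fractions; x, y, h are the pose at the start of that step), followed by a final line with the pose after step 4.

0 3/10 15/61 -117/1220 -15/122 2 -1 E
1 12/49 60/221 -1614/10829 -30/221 1 -1 S
2 10/27 30/101 -305/2727 -15/101 1 0 E
3 12/41 12/37 -270/1517 -6/37 0 0 S
4 15/32 15/41 -345/2624 -15/82 0 1 E
final -1 1 S

n=0: pose=(2,-1,E); sL=3/10, sR=15/61; mL=-117/1220, mR=-15/122; mL+mR=-267/1220 → advance -1; mR−mL=-33/1220 → turn -1·90°
n=1: pose=(1,-1,S); sL=12/49, sR=60/221; mL=-1614/10829, mR=-30/221; mL+mR=-3084/10829 → advance -1; mR−mL=144/10829 → turn +1·90°
n=2: pose=(1,0,E); sL=10/27, sR=30/101; mL=-305/2727, mR=-15/101; mL+mR=-710/2727 → advance -1; mR−mL=-100/2727 → turn -1·90°
n=3: pose=(0,0,S); sL=12/41, sR=12/37; mL=-270/1517, mR=-6/37; mL+mR=-516/1517 → advance -1; mR−mL=24/1517 → turn +1·90°
n=4: pose=(0,1,E); sL=15/32, sR=15/41; mL=-345/2624, mR=-15/82; mL+mR=-825/2624 → advance -1; mR−mL=-135/2624 → turn -1·90°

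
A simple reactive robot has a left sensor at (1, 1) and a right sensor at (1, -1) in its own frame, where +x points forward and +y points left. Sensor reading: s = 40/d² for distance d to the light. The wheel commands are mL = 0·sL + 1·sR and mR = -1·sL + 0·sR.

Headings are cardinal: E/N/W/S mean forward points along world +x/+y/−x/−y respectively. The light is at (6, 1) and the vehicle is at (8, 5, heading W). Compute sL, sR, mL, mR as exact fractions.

left sensor world pos  = (7, 4); dL² = 10
right sensor world pos = (7, 6); dR² = 26
sL = 40/10 = 4
sR = 40/26 = 20/13
mL = 0·sL + 1·sR = 20/13
mR = -1·sL + 0·sR = -4

4 20/13 20/13 -4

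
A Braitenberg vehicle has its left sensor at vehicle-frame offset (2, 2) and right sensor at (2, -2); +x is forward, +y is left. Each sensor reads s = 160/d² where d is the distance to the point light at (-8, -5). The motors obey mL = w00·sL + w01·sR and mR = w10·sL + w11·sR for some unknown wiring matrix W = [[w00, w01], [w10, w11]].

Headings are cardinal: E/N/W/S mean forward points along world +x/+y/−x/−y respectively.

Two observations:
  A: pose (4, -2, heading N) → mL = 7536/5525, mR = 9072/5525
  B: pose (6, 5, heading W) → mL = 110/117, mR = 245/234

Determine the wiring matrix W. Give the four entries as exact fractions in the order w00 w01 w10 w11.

1/2 1 1 1/2

obs A: pose=(4,-2,N) → sL=32/25, sR=160/221, mL=7536/5525, mR=9072/5525
obs B: pose=(6,5,W) → sL=10/13, sR=5/9, mL=110/117, mR=245/234
sensor matrix S = [[32/25, 160/221], [10/13, 5/9]]; det S = 19936/129285
solve [mL_A; mL_B] = S·[w00; w01] and [mR_A; mR_B] = S·[w10; w11]:
  w00 = 1/2, w01 = 1, w10 = 1, w11 = 1/2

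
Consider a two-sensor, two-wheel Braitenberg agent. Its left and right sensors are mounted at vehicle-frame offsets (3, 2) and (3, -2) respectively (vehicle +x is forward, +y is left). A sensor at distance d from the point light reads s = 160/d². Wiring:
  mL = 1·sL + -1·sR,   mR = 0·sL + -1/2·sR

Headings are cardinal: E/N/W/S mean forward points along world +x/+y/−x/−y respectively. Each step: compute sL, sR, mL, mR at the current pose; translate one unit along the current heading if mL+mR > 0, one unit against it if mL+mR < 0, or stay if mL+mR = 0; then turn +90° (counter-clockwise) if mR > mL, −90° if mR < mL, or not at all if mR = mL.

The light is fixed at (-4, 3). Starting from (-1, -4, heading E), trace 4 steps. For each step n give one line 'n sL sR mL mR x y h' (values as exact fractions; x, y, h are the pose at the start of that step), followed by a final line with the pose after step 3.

0 160/61 160/117 8960/7137 -80/117 -1 -4 E
1 20/17 20/13 -80/221 -10/13 0 -4 S
2 32/13 160/17 -1536/221 -80/17 0 -3 W
3 16/13 16/9 -64/117 -8/9 1 -3 S
final 1 -2 W

n=0: pose=(-1,-4,E); sL=160/61, sR=160/117; mL=8960/7137, mR=-80/117; mL+mR=1360/2379 → advance +1; mR−mL=-13840/7137 → turn -1·90°
n=1: pose=(0,-4,S); sL=20/17, sR=20/13; mL=-80/221, mR=-10/13; mL+mR=-250/221 → advance -1; mR−mL=-90/221 → turn -1·90°
n=2: pose=(0,-3,W); sL=32/13, sR=160/17; mL=-1536/221, mR=-80/17; mL+mR=-2576/221 → advance -1; mR−mL=496/221 → turn +1·90°
n=3: pose=(1,-3,S); sL=16/13, sR=16/9; mL=-64/117, mR=-8/9; mL+mR=-56/39 → advance -1; mR−mL=-40/117 → turn -1·90°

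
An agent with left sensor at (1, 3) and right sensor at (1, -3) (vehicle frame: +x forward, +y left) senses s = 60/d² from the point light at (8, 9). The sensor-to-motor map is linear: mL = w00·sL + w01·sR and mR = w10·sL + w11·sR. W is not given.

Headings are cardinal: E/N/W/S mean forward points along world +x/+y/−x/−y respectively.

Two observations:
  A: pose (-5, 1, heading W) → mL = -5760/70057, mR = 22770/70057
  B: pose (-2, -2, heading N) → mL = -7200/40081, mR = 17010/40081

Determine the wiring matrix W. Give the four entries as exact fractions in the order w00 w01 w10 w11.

obs A: pose=(-5,1,W) → sL=60/317, sR=60/221, mL=-5760/70057, mR=22770/70057
obs B: pose=(-2,-2,N) → sL=60/269, sR=60/149, mL=-7200/40081, mR=17010/40081
sensor matrix S = [[60/317, 60/221], [60/269, 60/149]]; det S = 43977600/2807954617
solve [mL_A; mL_B] = S·[w00; w01] and [mR_A; mR_B] = S·[w10; w11]:
  w00 = 1, w01 = -1, w10 = 1, w11 = 1/2

1 -1 1 1/2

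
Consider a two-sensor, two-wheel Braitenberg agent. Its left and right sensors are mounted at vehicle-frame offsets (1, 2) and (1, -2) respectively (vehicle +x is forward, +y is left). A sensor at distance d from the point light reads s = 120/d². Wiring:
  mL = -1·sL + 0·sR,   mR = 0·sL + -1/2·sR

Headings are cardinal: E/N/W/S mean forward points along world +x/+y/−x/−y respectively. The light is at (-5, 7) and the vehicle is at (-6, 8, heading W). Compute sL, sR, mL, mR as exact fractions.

left sensor world pos  = (-7, 6); dL² = 5
right sensor world pos = (-7, 10); dR² = 13
sL = 120/5 = 24
sR = 120/13 = 120/13
mL = -1·sL + 0·sR = -24
mR = 0·sL + -1/2·sR = -60/13

24 120/13 -24 -60/13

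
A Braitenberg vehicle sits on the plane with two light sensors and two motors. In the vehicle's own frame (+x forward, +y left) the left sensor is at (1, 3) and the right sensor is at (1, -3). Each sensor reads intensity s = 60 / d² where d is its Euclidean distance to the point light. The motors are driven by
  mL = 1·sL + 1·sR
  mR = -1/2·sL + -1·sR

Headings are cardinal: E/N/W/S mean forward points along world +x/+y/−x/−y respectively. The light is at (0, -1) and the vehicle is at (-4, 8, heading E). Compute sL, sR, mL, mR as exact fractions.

left sensor world pos  = (-3, 11); dL² = 153
right sensor world pos = (-3, 5); dR² = 45
sL = 60/153 = 20/51
sR = 60/45 = 4/3
mL = 1·sL + 1·sR = 88/51
mR = -1/2·sL + -1·sR = -26/17

20/51 4/3 88/51 -26/17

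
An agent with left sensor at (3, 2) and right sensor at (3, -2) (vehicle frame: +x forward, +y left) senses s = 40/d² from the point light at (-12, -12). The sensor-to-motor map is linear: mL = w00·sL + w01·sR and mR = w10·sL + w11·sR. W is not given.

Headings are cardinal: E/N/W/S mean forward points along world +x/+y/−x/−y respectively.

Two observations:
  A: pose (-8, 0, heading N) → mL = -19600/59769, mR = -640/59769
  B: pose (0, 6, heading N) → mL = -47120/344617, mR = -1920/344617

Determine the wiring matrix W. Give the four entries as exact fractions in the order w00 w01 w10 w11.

obs A: pose=(-8,0,N) → sL=40/229, sR=40/261, mL=-19600/59769, mR=-640/59769
obs B: pose=(0,6,N) → sL=40/541, sR=40/637, mL=-47120/344617, mR=-1920/344617
sensor matrix S = [[40/229, 40/261], [40/541, 40/637]]; det S = -7475200/20597413473
solve [mL_A; mL_B] = S·[w00; w01] and [mR_A; mR_B] = S·[w10; w11]:
  w00 = -1, w01 = -1, w10 = -1/2, w11 = 1/2

-1 -1 -1/2 1/2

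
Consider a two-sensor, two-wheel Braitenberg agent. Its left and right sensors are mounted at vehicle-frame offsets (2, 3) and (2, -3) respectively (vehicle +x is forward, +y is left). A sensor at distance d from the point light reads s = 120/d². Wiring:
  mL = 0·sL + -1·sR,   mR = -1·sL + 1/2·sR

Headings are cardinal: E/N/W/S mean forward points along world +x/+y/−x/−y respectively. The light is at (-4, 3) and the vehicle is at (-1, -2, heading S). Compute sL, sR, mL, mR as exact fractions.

24/17 120/49 -120/49 -156/833

left sensor world pos  = (2, -4); dL² = 85
right sensor world pos = (-4, -4); dR² = 49
sL = 120/85 = 24/17
sR = 120/49 = 120/49
mL = 0·sL + -1·sR = -120/49
mR = -1·sL + 1/2·sR = -156/833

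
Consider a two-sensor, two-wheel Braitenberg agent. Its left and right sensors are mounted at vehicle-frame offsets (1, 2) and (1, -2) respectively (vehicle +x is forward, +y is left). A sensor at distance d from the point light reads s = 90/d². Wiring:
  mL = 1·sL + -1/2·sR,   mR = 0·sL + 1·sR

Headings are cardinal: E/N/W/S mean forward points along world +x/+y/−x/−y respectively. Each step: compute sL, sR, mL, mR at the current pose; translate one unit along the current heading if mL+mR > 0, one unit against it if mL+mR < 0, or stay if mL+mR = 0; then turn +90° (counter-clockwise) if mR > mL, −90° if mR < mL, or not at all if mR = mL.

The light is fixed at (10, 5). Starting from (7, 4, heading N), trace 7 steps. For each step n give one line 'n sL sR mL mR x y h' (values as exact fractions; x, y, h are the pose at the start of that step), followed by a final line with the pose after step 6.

0 18/5 90 -207/5 90 7 4 N
1 9/2 9/2 9/4 9/2 7 5 W
2 18 90/37 621/37 90/37 6 5 S
3 45/17 45/13 405/442 45/13 6 4 W
4 90/13 90/53 4185/689 90/53 5 4 S
5 45/26 5/2 25/52 5/2 5 3 W
6 18/5 90/73 1089/365 90/73 4 3 S
final 4 2 W

n=0: pose=(7,4,N); sL=18/5, sR=90; mL=-207/5, mR=90; mL+mR=243/5 → advance +1; mR−mL=657/5 → turn +1·90°
n=1: pose=(7,5,W); sL=9/2, sR=9/2; mL=9/4, mR=9/2; mL+mR=27/4 → advance +1; mR−mL=9/4 → turn +1·90°
n=2: pose=(6,5,S); sL=18, sR=90/37; mL=621/37, mR=90/37; mL+mR=711/37 → advance +1; mR−mL=-531/37 → turn -1·90°
n=3: pose=(6,4,W); sL=45/17, sR=45/13; mL=405/442, mR=45/13; mL+mR=1935/442 → advance +1; mR−mL=1125/442 → turn +1·90°
n=4: pose=(5,4,S); sL=90/13, sR=90/53; mL=4185/689, mR=90/53; mL+mR=5355/689 → advance +1; mR−mL=-3015/689 → turn -1·90°
n=5: pose=(5,3,W); sL=45/26, sR=5/2; mL=25/52, mR=5/2; mL+mR=155/52 → advance +1; mR−mL=105/52 → turn +1·90°
n=6: pose=(4,3,S); sL=18/5, sR=90/73; mL=1089/365, mR=90/73; mL+mR=1539/365 → advance +1; mR−mL=-639/365 → turn -1·90°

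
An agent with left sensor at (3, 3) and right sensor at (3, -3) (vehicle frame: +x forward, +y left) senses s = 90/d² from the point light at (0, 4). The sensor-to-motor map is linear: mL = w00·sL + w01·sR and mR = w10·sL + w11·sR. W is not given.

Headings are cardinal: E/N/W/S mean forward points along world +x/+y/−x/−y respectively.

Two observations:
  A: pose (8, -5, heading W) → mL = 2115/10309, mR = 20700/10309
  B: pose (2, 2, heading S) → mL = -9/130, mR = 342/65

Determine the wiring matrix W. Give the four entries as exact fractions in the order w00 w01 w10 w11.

obs A: pose=(8,-5,W) → sL=90/169, sR=90/61, mL=2115/10309, mR=20700/10309
obs B: pose=(2,2,S) → sL=9/5, sR=45/13, mL=-9/130, mR=342/65
sensor matrix S = [[90/169, 90/61], [9/5, 45/13]]; det S = -108864/134017
solve [mL_A; mL_B] = S·[w00; w01] and [mR_A; mR_B] = S·[w10; w11]:
  w00 = -1, w01 = 1/2, w10 = 1, w11 = 1

-1 1/2 1 1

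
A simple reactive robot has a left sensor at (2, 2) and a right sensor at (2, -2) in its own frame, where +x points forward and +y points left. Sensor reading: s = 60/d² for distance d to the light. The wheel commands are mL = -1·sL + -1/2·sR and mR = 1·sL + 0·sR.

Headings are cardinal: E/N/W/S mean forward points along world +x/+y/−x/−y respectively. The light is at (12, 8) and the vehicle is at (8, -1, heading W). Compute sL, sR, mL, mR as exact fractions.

60/157 12/17 -1962/2669 60/157

left sensor world pos  = (6, -3); dL² = 157
right sensor world pos = (6, 1); dR² = 85
sL = 60/157 = 60/157
sR = 60/85 = 12/17
mL = -1·sL + -1/2·sR = -1962/2669
mR = 1·sL + 0·sR = 60/157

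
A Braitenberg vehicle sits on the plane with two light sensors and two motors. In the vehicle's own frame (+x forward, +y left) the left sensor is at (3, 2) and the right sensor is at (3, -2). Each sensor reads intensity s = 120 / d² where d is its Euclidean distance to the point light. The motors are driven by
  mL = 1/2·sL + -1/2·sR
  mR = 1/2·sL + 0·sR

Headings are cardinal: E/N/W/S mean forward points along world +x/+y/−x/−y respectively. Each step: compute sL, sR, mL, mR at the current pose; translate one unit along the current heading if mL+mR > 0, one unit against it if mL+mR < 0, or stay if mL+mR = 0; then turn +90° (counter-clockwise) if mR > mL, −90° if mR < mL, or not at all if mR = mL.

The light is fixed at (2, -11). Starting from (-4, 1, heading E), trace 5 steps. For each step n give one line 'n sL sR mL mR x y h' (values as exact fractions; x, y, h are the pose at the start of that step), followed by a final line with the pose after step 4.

0 24/41 120/109 -1152/4469 12/41 -4 1 E
1 60/137 20/39 -200/5343 30/137 -3 1 N
2 24/37 120/289 1248/10693 12/37 -3 2 W
3 30/29 30/41 180/1189 15/29 -4 2 S
4 24/41 120/109 -1152/4469 12/41 -4 1 E
final -3 1 N

n=0: pose=(-4,1,E); sL=24/41, sR=120/109; mL=-1152/4469, mR=12/41; mL+mR=156/4469 → advance +1; mR−mL=60/109 → turn +1·90°
n=1: pose=(-3,1,N); sL=60/137, sR=20/39; mL=-200/5343, mR=30/137; mL+mR=970/5343 → advance +1; mR−mL=10/39 → turn +1·90°
n=2: pose=(-3,2,W); sL=24/37, sR=120/289; mL=1248/10693, mR=12/37; mL+mR=4716/10693 → advance +1; mR−mL=60/289 → turn +1·90°
n=3: pose=(-4,2,S); sL=30/29, sR=30/41; mL=180/1189, mR=15/29; mL+mR=795/1189 → advance +1; mR−mL=15/41 → turn +1·90°
n=4: pose=(-4,1,E); sL=24/41, sR=120/109; mL=-1152/4469, mR=12/41; mL+mR=156/4469 → advance +1; mR−mL=60/109 → turn +1·90°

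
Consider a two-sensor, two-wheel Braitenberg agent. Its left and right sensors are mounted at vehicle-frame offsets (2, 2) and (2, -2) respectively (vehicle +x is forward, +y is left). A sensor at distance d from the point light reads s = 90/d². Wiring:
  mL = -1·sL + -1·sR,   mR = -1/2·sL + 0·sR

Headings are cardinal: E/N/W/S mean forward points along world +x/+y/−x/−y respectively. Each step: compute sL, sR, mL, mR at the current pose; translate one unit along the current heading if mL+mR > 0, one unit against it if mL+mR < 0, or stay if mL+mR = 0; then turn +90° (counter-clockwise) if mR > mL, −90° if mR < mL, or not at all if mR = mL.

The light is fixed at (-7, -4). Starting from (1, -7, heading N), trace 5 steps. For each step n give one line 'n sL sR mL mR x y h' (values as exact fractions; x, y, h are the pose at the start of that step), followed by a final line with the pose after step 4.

n=0: pose=(1,-7,N); sL=90/37, sR=90/101; mL=-12420/3737, mR=-45/37; mL+mR=-16965/3737 → advance -1; mR−mL=7875/3737 → turn +1·90°
n=1: pose=(1,-8,W); sL=5/4, sR=9/4; mL=-7/2, mR=-5/8; mL+mR=-33/8 → advance -1; mR−mL=23/8 → turn +1·90°
n=2: pose=(2,-8,S); sL=90/157, sR=18/17; mL=-4356/2669, mR=-45/157; mL+mR=-5121/2669 → advance -1; mR−mL=3591/2669 → turn +1·90°
n=3: pose=(2,-7,E); sL=45/61, sR=45/73; mL=-6030/4453, mR=-45/122; mL+mR=-15345/8906 → advance -1; mR−mL=8775/8906 → turn +1·90°
n=4: pose=(1,-7,N); sL=90/37, sR=90/101; mL=-12420/3737, mR=-45/37; mL+mR=-16965/3737 → advance -1; mR−mL=7875/3737 → turn +1·90°

0 90/37 90/101 -12420/3737 -45/37 1 -7 N
1 5/4 9/4 -7/2 -5/8 1 -8 W
2 90/157 18/17 -4356/2669 -45/157 2 -8 S
3 45/61 45/73 -6030/4453 -45/122 2 -7 E
4 90/37 90/101 -12420/3737 -45/37 1 -7 N
final 1 -8 W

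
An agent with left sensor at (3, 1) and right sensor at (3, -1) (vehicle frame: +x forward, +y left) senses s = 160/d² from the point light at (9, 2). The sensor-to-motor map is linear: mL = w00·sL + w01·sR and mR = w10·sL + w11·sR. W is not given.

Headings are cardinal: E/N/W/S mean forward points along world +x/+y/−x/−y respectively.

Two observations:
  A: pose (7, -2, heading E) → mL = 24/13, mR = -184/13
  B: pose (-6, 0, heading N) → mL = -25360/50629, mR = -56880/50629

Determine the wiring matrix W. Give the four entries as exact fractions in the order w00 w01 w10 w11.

1/2 -1 -1/2 -1

obs A: pose=(7,-2,E) → sL=16, sR=80/13, mL=24/13, mR=-184/13
obs B: pose=(-6,0,N) → sL=160/257, sR=160/197, mL=-25360/50629, mR=-56880/50629
sensor matrix S = [[16, 80/13], [160/257, 160/197]]; det S = 6031360/658177
solve [mL_A; mL_B] = S·[w00; w01] and [mR_A; mR_B] = S·[w10; w11]:
  w00 = 1/2, w01 = -1, w10 = -1/2, w11 = -1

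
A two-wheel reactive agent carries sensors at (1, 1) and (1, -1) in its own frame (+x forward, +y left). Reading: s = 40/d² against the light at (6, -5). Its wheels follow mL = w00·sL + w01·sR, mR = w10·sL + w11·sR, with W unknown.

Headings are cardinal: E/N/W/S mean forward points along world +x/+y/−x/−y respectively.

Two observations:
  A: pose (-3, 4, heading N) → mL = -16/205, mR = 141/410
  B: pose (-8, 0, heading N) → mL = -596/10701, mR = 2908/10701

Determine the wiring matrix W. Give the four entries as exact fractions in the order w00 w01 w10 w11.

-1 1/2 1/2 1

obs A: pose=(-3,4,N) → sL=1/5, sR=10/41, mL=-16/205, mR=141/410
obs B: pose=(-8,0,N) → sL=40/261, sR=8/41, mL=-596/10701, mR=2908/10701
sensor matrix S = [[1/5, 10/41], [40/261, 8/41]]; det S = 88/53505
solve [mL_A; mL_B] = S·[w00; w01] and [mR_A; mR_B] = S·[w10; w11]:
  w00 = -1, w01 = 1/2, w10 = 1/2, w11 = 1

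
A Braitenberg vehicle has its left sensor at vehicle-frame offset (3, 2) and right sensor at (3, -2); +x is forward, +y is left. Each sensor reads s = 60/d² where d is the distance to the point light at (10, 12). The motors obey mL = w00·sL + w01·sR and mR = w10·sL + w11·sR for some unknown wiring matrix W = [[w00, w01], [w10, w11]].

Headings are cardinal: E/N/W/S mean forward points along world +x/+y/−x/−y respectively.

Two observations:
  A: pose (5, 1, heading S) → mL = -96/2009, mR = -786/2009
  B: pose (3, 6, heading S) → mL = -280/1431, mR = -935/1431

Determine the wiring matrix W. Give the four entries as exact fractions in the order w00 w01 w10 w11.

-1 1 -1/2 -1

obs A: pose=(5,1,S) → sL=12/41, sR=12/49, mL=-96/2009, mR=-786/2009
obs B: pose=(3,6,S) → sL=30/53, sR=10/27, mL=-280/1431, mR=-935/1431
sensor matrix S = [[12/41, 12/49], [30/53, 10/27]]; det S = -28960/958293
solve [mL_A; mL_B] = S·[w00; w01] and [mR_A; mR_B] = S·[w10; w11]:
  w00 = -1, w01 = 1, w10 = -1/2, w11 = -1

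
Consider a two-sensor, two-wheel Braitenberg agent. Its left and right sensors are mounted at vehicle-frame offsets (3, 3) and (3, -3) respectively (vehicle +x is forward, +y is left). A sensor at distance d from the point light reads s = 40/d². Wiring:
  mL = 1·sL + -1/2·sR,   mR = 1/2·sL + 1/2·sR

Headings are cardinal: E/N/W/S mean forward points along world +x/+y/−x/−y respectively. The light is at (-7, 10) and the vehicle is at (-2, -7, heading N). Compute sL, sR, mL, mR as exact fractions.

1/5 2/13 8/65 23/130

left sensor world pos  = (-5, -4); dL² = 200
right sensor world pos = (1, -4); dR² = 260
sL = 40/200 = 1/5
sR = 40/260 = 2/13
mL = 1·sL + -1/2·sR = 8/65
mR = 1/2·sL + 1/2·sR = 23/130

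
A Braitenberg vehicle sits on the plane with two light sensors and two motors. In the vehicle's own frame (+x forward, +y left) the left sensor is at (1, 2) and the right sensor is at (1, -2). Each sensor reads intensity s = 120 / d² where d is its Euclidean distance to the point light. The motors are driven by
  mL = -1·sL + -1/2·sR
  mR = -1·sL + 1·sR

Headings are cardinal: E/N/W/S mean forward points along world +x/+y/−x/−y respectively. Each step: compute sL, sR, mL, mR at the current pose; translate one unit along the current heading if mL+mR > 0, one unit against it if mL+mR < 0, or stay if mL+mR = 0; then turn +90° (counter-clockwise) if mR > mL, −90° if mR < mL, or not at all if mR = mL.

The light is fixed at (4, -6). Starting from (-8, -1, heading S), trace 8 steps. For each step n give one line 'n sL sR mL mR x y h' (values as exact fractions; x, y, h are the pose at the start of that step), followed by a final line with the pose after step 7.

n=0: pose=(-8,-1,S); sL=30/29, sR=30/53; mL=-2025/1537, mR=-720/1537; mL+mR=-2745/1537 → advance -1; mR−mL=45/53 → turn +1·90°
n=1: pose=(-8,0,E); sL=24/37, sR=120/137; mL=-5508/5069, mR=1152/5069; mL+mR=-4356/5069 → advance -1; mR−mL=180/137 → turn +1·90°
n=2: pose=(-9,0,N); sL=60/137, sR=12/17; mL=-1842/2329, mR=624/2329; mL+mR=-1218/2329 → advance -1; mR−mL=18/17 → turn +1·90°
n=3: pose=(-9,-1,W); sL=24/41, sR=24/49; mL=-1668/2009, mR=-192/2009; mL+mR=-1860/2009 → advance -1; mR−mL=36/49 → turn +1·90°
n=4: pose=(-8,-1,S); sL=30/29, sR=30/53; mL=-2025/1537, mR=-720/1537; mL+mR=-2745/1537 → advance -1; mR−mL=45/53 → turn +1·90°
n=5: pose=(-8,0,E); sL=24/37, sR=120/137; mL=-5508/5069, mR=1152/5069; mL+mR=-4356/5069 → advance -1; mR−mL=180/137 → turn +1·90°
n=6: pose=(-9,0,N); sL=60/137, sR=12/17; mL=-1842/2329, mR=624/2329; mL+mR=-1218/2329 → advance -1; mR−mL=18/17 → turn +1·90°
n=7: pose=(-9,-1,W); sL=24/41, sR=24/49; mL=-1668/2009, mR=-192/2009; mL+mR=-1860/2009 → advance -1; mR−mL=36/49 → turn +1·90°

0 30/29 30/53 -2025/1537 -720/1537 -8 -1 S
1 24/37 120/137 -5508/5069 1152/5069 -8 0 E
2 60/137 12/17 -1842/2329 624/2329 -9 0 N
3 24/41 24/49 -1668/2009 -192/2009 -9 -1 W
4 30/29 30/53 -2025/1537 -720/1537 -8 -1 S
5 24/37 120/137 -5508/5069 1152/5069 -8 0 E
6 60/137 12/17 -1842/2329 624/2329 -9 0 N
7 24/41 24/49 -1668/2009 -192/2009 -9 -1 W
final -8 -1 S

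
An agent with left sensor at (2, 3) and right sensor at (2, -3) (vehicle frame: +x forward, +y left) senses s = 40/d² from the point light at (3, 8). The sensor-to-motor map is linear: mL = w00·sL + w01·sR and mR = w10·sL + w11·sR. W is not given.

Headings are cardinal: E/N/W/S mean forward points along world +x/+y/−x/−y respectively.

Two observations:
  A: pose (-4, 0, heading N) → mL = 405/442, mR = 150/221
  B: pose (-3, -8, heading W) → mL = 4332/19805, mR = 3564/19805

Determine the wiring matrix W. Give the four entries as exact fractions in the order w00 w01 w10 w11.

1/2 1 1 1/2

obs A: pose=(-4,0,N) → sL=5/17, sR=10/13, mL=405/442, mR=150/221
obs B: pose=(-3,-8,W) → sL=8/85, sR=40/233, mL=4332/19805, mR=3564/19805
sensor matrix S = [[5/17, 10/13], [8/85, 40/233]]; det S = -1128/51493
solve [mL_A; mL_B] = S·[w00; w01] and [mR_A; mR_B] = S·[w10; w11]:
  w00 = 1/2, w01 = 1, w10 = 1, w11 = 1/2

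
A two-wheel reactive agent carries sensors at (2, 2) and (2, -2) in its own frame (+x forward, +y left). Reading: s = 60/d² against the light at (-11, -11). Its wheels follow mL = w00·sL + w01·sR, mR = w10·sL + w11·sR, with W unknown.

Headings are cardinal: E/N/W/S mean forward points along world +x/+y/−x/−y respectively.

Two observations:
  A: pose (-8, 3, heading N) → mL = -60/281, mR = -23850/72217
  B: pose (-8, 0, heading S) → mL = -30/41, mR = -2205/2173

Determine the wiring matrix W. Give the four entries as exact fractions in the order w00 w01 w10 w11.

obs A: pose=(-8,3,N) → sL=60/257, sR=60/281, mL=-60/281, mR=-23850/72217
obs B: pose=(-8,0,S) → sL=30/53, sR=30/41, mL=-30/41, mR=-2205/2173
sensor matrix S = [[60/257, 60/281], [30/53, 30/41]]; det S = 7840800/156927541
solve [mL_A; mL_B] = S·[w00; w01] and [mR_A; mR_B] = S·[w10; w11]:
  w00 = 0, w01 = -1, w10 = -1/2, w11 = -1

0 -1 -1/2 -1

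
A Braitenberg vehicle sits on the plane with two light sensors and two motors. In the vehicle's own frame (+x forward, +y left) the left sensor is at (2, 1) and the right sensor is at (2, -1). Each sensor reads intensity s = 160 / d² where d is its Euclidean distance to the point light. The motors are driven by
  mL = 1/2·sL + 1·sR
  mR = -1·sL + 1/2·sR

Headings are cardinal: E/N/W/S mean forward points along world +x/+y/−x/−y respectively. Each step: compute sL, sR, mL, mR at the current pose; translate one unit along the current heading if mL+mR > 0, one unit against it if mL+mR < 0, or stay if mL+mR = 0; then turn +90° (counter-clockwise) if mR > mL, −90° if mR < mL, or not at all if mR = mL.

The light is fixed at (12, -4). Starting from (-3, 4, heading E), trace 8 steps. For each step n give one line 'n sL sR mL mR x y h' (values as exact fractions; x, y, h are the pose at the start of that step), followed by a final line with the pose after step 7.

n=0: pose=(-3,4,E); sL=16/25, sR=80/109; mL=2872/2725, mR=-744/2725; mL+mR=2128/2725 → advance +1; mR−mL=-3616/2725 → turn -1·90°
n=1: pose=(-2,4,S); sL=32/41, sR=160/261; mL=10736/10701, mR=-5072/10701; mL+mR=1888/3567 → advance +1; mR−mL=-15808/10701 → turn -1·90°
n=2: pose=(-2,3,W); sL=40/73, sR=1/2; mL=113/146, mR=-87/292; mL+mR=139/292 → advance +1; mR−mL=-313/292 → turn -1·90°
n=3: pose=(-3,3,N); sL=160/337, sR=160/277; mL=76080/93349, mR=-17360/93349; mL+mR=58720/93349 → advance +1; mR−mL=-93440/93349 → turn -1·90°
n=4: pose=(-3,4,E); sL=16/25, sR=80/109; mL=2872/2725, mR=-744/2725; mL+mR=2128/2725 → advance +1; mR−mL=-3616/2725 → turn -1·90°
n=5: pose=(-2,4,S); sL=32/41, sR=160/261; mL=10736/10701, mR=-5072/10701; mL+mR=1888/3567 → advance +1; mR−mL=-15808/10701 → turn -1·90°
n=6: pose=(-2,3,W); sL=40/73, sR=1/2; mL=113/146, mR=-87/292; mL+mR=139/292 → advance +1; mR−mL=-313/292 → turn -1·90°
n=7: pose=(-3,3,N); sL=160/337, sR=160/277; mL=76080/93349, mR=-17360/93349; mL+mR=58720/93349 → advance +1; mR−mL=-93440/93349 → turn -1·90°

0 16/25 80/109 2872/2725 -744/2725 -3 4 E
1 32/41 160/261 10736/10701 -5072/10701 -2 4 S
2 40/73 1/2 113/146 -87/292 -2 3 W
3 160/337 160/277 76080/93349 -17360/93349 -3 3 N
4 16/25 80/109 2872/2725 -744/2725 -3 4 E
5 32/41 160/261 10736/10701 -5072/10701 -2 4 S
6 40/73 1/2 113/146 -87/292 -2 3 W
7 160/337 160/277 76080/93349 -17360/93349 -3 3 N
final -3 4 E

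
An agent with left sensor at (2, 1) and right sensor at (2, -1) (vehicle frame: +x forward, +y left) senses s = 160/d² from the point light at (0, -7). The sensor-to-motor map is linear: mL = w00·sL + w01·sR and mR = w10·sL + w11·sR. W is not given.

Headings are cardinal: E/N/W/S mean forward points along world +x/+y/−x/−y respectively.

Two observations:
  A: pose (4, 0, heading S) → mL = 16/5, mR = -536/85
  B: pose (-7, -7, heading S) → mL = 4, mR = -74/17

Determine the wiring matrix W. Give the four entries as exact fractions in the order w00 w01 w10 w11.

1 0 -1/2 -1

obs A: pose=(4,0,S) → sL=16/5, sR=80/17, mL=16/5, mR=-536/85
obs B: pose=(-7,-7,S) → sL=4, sR=40/17, mL=4, mR=-74/17
sensor matrix S = [[16/5, 80/17], [4, 40/17]]; det S = -192/17
solve [mL_A; mL_B] = S·[w00; w01] and [mR_A; mR_B] = S·[w10; w11]:
  w00 = 1, w01 = 0, w10 = -1/2, w11 = -1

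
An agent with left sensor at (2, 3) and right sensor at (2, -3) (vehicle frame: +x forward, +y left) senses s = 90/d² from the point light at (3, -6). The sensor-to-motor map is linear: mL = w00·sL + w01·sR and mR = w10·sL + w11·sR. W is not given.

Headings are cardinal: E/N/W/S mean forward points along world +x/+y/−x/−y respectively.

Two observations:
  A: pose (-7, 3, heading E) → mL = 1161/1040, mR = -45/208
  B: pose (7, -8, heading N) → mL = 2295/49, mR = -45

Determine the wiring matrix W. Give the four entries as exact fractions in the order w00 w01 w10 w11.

1/2 1 -1/2 0

obs A: pose=(-7,3,E) → sL=45/104, sR=9/10, mL=1161/1040, mR=-45/208
obs B: pose=(7,-8,N) → sL=90, sR=90/49, mL=2295/49, mR=-45
sensor matrix S = [[45/104, 9/10], [90, 90/49]]; det S = -204363/2548
solve [mL_A; mL_B] = S·[w00; w01] and [mR_A; mR_B] = S·[w10; w11]:
  w00 = 1/2, w01 = 1, w10 = -1/2, w11 = 0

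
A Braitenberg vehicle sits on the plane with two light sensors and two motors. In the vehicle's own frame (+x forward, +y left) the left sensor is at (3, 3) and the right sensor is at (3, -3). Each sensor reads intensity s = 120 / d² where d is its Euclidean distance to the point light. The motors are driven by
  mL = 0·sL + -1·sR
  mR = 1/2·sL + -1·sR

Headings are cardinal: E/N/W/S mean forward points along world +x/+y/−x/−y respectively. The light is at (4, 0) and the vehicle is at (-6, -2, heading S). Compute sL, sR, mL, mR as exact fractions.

left sensor world pos  = (-3, -5); dL² = 74
right sensor world pos = (-9, -5); dR² = 194
sL = 120/74 = 60/37
sR = 120/194 = 60/97
mL = 0·sL + -1·sR = -60/97
mR = 1/2·sL + -1·sR = 690/3589

60/37 60/97 -60/97 690/3589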